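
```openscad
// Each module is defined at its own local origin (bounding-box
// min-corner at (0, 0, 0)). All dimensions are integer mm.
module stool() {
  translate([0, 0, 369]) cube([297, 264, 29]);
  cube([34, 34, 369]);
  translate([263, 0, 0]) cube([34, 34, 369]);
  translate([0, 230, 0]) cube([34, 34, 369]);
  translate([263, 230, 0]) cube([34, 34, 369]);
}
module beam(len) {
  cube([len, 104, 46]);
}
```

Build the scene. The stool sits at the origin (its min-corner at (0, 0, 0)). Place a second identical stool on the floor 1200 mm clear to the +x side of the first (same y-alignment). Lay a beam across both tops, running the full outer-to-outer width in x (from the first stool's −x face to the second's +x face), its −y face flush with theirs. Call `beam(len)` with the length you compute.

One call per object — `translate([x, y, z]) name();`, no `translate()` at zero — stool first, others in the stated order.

stool();
translate([1497, 0, 0]) stool();
translate([0, 0, 398]) beam(1794);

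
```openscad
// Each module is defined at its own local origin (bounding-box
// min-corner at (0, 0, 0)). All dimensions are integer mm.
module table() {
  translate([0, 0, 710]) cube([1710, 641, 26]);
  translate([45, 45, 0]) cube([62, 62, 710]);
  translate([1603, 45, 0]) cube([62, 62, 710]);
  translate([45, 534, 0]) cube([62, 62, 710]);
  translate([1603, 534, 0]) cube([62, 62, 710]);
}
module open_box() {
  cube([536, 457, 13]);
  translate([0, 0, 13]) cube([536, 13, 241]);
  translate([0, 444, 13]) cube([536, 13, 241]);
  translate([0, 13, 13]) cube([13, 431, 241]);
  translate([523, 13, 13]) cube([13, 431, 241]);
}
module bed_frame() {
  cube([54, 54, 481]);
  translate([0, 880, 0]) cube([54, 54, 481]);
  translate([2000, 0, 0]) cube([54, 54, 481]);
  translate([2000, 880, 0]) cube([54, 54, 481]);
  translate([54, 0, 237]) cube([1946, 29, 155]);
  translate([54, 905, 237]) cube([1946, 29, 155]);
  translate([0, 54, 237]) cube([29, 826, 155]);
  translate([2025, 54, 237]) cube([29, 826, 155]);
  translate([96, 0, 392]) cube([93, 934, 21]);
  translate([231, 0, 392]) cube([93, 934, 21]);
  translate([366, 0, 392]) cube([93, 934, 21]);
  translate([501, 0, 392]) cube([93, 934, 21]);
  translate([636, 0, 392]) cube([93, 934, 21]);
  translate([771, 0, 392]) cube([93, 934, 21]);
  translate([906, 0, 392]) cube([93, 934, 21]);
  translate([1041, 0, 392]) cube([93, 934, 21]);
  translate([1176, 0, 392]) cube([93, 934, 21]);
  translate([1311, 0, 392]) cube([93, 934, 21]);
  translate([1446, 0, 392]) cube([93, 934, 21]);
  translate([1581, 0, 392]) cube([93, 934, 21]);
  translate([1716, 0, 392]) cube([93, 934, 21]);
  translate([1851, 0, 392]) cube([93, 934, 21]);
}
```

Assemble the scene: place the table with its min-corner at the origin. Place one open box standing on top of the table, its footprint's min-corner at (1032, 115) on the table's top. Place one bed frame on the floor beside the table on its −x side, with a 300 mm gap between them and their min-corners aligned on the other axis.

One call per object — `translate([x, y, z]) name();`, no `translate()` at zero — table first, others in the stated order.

table();
translate([1032, 115, 736]) open_box();
translate([-2354, 0, 0]) bed_frame();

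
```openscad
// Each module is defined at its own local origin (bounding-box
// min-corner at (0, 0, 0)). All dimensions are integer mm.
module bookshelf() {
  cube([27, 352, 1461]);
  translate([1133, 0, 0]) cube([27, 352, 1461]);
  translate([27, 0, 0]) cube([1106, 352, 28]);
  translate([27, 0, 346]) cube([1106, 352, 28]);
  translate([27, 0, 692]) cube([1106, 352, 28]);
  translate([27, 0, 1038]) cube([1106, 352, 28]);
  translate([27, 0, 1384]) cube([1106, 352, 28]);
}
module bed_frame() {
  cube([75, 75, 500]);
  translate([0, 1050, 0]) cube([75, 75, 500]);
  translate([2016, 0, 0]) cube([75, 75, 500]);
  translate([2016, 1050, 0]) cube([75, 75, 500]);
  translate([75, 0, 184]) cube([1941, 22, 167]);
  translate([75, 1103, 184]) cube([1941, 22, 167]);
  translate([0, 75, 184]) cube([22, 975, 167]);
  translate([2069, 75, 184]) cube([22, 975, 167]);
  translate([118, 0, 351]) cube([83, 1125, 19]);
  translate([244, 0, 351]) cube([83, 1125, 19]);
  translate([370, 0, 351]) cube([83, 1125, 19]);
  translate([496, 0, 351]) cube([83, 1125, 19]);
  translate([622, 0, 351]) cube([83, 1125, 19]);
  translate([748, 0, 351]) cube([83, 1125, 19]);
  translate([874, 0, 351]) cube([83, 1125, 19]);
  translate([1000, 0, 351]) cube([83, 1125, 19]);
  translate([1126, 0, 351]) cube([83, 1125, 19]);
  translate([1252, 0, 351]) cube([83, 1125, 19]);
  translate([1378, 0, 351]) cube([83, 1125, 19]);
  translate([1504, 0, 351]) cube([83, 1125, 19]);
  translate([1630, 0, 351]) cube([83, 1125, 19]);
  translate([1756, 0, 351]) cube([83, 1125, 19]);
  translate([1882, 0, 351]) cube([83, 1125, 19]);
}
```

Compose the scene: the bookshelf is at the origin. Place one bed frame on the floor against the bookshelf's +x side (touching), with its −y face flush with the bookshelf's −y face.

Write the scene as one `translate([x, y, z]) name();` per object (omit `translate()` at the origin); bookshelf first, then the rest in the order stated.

bookshelf();
translate([1160, 0, 0]) bed_frame();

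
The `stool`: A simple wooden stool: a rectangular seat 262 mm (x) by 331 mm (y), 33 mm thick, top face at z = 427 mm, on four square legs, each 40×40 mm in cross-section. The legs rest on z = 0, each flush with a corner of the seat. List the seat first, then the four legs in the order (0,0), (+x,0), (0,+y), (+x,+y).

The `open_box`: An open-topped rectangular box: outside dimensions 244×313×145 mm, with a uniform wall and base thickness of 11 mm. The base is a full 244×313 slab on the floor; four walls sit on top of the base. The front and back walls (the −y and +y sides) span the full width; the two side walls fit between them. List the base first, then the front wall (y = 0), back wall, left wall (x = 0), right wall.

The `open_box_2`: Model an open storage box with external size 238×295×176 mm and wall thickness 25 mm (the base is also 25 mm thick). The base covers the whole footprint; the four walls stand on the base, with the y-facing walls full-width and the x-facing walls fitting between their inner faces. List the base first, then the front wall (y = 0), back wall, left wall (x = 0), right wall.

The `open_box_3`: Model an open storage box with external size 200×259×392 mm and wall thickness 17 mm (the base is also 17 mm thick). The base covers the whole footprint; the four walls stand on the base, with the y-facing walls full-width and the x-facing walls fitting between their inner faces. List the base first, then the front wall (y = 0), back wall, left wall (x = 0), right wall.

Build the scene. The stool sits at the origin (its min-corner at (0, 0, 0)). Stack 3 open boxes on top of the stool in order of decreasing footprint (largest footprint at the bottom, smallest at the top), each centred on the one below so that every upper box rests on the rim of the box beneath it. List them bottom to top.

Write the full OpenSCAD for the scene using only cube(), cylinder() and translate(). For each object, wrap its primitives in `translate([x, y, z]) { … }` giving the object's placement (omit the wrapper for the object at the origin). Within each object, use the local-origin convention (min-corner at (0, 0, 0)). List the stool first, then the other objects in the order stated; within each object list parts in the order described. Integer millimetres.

translate([0, 0, 394]) cube([262, 331, 33]);
cube([40, 40, 394]);
translate([222, 0, 0]) cube([40, 40, 394]);
translate([0, 291, 0]) cube([40, 40, 394]);
translate([222, 291, 0]) cube([40, 40, 394]);
translate([9, 9, 427]) {
  cube([244, 313, 11]);
  translate([0, 0, 11]) cube([244, 11, 134]);
  translate([0, 302, 11]) cube([244, 11, 134]);
  translate([0, 11, 11]) cube([11, 291, 134]);
  translate([233, 11, 11]) cube([11, 291, 134]);
}
translate([12, 18, 572]) {
  cube([238, 295, 25]);
  translate([0, 0, 25]) cube([238, 25, 151]);
  translate([0, 270, 25]) cube([238, 25, 151]);
  translate([0, 25, 25]) cube([25, 245, 151]);
  translate([213, 25, 25]) cube([25, 245, 151]);
}
translate([31, 36, 748]) {
  cube([200, 259, 17]);
  translate([0, 0, 17]) cube([200, 17, 375]);
  translate([0, 242, 17]) cube([200, 17, 375]);
  translate([0, 17, 17]) cube([17, 225, 375]);
  translate([183, 17, 17]) cube([17, 225, 375]);
}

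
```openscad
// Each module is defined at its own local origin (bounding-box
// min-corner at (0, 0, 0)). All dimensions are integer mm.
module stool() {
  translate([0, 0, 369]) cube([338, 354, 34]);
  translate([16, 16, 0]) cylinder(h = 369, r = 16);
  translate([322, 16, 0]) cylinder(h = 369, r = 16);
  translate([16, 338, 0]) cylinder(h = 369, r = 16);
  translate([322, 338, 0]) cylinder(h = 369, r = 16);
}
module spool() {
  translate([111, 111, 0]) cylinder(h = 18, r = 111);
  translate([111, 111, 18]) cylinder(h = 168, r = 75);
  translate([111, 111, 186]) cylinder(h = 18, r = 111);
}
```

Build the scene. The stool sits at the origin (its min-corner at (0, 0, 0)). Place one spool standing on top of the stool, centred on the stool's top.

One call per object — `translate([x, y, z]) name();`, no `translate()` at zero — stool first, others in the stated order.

stool();
translate([58, 66, 403]) spool();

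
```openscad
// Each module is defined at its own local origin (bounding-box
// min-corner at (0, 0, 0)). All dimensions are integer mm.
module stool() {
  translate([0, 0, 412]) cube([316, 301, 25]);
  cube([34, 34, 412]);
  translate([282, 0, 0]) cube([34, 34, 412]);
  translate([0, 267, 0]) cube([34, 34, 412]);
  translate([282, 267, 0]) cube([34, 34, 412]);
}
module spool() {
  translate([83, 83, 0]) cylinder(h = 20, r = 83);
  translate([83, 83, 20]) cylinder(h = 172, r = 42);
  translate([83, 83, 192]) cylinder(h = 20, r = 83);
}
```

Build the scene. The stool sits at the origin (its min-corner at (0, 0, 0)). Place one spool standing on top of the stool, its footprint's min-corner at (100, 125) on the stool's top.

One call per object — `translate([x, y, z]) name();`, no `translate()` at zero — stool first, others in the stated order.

stool();
translate([100, 125, 437]) spool();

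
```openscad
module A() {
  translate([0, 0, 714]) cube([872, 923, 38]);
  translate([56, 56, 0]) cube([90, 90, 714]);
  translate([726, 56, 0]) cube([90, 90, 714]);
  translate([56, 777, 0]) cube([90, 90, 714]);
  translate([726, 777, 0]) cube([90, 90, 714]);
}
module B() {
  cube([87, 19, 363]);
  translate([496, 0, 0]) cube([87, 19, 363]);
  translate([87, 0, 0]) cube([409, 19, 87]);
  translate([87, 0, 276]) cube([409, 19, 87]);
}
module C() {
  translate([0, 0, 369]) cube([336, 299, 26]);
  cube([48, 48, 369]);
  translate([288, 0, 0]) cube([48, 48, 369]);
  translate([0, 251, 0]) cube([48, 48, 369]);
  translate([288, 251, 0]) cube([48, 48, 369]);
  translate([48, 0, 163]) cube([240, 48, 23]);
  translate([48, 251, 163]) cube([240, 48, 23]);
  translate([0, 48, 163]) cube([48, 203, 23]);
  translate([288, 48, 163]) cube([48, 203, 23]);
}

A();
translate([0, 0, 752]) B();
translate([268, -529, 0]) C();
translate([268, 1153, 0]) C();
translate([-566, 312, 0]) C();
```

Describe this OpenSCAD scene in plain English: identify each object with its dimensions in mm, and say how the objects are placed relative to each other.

A is a table with a 872×923 mm rectangular top, 38 mm thick, top surface at z = 752 mm, supported by four 90×90 mm square legs, each inset 56 mm from the nearest pair of top edges, running from the floor.

B is a rectangular picture frame lying in the x–z plane (depth along y). The opening is 409 mm wide (x) by 189 mm tall (z), surrounded by a border 87 mm wide on all four sides. The frame is 19 mm deep and is made of two full-height vertical stiles with two horizontal rails fitted between them.

C is a four-legged stool. The seat is a 336×299×26 mm slab whose top surface is at z = 395 mm; four square legs, each 48×48 mm in cross-section, run from the floor (z = 0) to the underside of the seat, each flush with a corner of the seat. Four stretchers, 48 mm wide and 23 mm tall, connect adjacent legs with their undersides at z = 163 mm, each running between the inner faces of the legs it joins and aligned with the legs' outer faces on the other axis.

The picture frame is on top of the table. Three stools sit around the table at the −y, +y, −x sides.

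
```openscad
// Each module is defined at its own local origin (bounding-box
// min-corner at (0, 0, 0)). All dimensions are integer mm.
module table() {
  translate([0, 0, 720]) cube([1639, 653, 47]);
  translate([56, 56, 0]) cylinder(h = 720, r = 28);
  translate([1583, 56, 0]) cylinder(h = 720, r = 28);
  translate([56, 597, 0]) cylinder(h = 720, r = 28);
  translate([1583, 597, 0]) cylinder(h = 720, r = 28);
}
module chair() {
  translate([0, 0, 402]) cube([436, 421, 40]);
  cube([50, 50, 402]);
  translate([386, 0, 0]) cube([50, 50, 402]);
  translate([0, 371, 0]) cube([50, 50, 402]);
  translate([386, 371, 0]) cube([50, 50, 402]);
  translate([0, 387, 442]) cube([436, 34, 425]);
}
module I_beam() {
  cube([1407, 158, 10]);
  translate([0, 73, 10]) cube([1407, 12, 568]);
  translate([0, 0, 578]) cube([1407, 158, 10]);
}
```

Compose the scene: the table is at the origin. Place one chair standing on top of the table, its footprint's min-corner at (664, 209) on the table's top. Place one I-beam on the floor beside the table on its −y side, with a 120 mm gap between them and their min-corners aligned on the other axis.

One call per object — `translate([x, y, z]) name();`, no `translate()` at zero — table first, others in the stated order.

table();
translate([664, 209, 767]) chair();
translate([0, -278, 0]) I_beam();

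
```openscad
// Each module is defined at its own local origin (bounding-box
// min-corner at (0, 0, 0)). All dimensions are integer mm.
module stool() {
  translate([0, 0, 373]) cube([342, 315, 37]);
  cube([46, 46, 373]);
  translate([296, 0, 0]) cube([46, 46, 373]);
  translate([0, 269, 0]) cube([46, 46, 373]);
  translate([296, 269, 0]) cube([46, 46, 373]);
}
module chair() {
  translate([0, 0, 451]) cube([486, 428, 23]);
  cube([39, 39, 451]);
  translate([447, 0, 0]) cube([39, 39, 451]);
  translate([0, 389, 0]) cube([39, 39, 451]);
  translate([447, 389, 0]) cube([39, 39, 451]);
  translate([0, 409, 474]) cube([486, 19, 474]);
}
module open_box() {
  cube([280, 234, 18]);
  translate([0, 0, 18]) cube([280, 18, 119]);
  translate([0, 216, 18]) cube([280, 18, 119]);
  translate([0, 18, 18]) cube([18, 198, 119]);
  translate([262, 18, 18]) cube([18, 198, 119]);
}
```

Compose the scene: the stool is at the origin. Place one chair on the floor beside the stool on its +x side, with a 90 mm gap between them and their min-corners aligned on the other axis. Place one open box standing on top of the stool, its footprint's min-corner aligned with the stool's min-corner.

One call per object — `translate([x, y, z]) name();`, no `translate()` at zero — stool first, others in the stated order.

stool();
translate([432, 0, 0]) chair();
translate([0, 0, 410]) open_box();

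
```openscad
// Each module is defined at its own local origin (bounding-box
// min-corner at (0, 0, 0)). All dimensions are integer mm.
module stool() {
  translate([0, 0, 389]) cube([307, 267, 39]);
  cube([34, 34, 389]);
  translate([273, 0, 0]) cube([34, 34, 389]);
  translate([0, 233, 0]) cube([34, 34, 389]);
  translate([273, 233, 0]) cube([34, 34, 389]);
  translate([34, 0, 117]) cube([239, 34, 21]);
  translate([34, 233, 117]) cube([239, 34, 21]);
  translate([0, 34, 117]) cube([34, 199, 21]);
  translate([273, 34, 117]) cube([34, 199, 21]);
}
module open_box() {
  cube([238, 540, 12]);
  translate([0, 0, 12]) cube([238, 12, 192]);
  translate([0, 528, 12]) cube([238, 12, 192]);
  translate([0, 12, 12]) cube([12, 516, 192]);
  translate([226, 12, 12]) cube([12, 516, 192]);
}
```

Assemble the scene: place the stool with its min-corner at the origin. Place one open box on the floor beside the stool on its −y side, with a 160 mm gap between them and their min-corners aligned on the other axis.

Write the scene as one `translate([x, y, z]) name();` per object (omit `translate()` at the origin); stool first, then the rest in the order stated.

stool();
translate([0, -700, 0]) open_box();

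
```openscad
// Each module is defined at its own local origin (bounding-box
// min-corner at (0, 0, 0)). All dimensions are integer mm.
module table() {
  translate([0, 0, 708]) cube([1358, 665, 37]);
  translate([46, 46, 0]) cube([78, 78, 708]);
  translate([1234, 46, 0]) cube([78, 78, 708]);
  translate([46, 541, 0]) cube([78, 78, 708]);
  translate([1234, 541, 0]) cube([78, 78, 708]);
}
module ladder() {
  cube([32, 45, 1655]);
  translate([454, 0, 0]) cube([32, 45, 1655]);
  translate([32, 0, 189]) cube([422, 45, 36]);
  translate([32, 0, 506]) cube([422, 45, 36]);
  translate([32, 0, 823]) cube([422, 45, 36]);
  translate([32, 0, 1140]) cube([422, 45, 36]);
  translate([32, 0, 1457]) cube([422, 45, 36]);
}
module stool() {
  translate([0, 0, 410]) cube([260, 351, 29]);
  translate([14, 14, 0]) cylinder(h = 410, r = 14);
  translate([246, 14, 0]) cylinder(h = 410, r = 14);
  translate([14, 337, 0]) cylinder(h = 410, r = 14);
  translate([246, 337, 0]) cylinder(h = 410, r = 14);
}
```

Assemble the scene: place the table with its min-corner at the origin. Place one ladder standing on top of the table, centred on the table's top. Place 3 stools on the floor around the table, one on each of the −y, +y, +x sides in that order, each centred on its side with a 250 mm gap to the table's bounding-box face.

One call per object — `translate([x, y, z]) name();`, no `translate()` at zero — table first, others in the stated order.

table();
translate([436, 310, 745]) ladder();
translate([549, -601, 0]) stool();
translate([549, 915, 0]) stool();
translate([1608, 157, 0]) stool();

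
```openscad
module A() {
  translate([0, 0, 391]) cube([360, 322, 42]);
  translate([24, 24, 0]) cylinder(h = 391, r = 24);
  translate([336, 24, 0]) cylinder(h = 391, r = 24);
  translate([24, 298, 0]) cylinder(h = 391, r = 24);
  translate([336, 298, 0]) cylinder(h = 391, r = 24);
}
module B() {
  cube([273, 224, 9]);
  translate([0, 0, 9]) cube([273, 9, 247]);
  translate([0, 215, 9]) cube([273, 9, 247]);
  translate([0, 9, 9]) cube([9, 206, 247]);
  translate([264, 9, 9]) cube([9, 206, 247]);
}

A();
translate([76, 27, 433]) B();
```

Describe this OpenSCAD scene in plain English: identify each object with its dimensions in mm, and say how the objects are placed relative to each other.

A is a four-legged stool. The seat is a 360×322×42 mm slab whose top surface is at z = 433 mm; four round legs, each 48 mm in diameter, run from the floor (z = 0) to the underside of the seat, each leg's axis is inset half a diameter from the nearest pair of seat edges (so the leg's bounding box is flush with the corner).

B is an open-topped rectangular box: outside dimensions 273×224×256 mm, with a uniform wall and base thickness of 9 mm. The base is a full 273×224 slab on the floor; four walls sit on top of the base. The front and back walls (the −y and +y sides) span the full width; the two side walls fit between them.

The open box is on top of the stool.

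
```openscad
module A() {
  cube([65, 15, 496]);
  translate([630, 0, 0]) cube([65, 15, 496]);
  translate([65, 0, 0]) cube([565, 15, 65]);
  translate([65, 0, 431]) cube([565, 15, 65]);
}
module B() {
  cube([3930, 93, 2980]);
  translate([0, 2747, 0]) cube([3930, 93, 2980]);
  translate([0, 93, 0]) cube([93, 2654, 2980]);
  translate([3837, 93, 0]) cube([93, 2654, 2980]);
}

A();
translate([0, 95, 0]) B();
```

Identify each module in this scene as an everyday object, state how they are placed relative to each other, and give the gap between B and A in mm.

A is a picture frame. B is a house frame. The house frame is on the floor beside the picture frame on its +y side. The gap between the house frame and the picture frame is 80 mm.

The house frame's nearest face is 80 mm from the picture frame's +y face.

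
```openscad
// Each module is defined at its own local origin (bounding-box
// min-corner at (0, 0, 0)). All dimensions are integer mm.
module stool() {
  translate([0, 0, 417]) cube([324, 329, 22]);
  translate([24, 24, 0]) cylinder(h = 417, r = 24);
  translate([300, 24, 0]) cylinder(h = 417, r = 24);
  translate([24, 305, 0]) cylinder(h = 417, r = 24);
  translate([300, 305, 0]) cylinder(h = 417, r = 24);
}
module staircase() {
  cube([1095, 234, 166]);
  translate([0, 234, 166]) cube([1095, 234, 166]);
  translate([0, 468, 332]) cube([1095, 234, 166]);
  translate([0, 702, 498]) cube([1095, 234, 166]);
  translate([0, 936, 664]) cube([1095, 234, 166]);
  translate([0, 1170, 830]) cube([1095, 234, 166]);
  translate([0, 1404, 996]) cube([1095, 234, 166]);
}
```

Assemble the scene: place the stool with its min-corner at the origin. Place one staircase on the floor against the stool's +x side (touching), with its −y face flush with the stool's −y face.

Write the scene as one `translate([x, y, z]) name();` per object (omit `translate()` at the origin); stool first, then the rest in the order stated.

stool();
translate([324, 0, 0]) staircase();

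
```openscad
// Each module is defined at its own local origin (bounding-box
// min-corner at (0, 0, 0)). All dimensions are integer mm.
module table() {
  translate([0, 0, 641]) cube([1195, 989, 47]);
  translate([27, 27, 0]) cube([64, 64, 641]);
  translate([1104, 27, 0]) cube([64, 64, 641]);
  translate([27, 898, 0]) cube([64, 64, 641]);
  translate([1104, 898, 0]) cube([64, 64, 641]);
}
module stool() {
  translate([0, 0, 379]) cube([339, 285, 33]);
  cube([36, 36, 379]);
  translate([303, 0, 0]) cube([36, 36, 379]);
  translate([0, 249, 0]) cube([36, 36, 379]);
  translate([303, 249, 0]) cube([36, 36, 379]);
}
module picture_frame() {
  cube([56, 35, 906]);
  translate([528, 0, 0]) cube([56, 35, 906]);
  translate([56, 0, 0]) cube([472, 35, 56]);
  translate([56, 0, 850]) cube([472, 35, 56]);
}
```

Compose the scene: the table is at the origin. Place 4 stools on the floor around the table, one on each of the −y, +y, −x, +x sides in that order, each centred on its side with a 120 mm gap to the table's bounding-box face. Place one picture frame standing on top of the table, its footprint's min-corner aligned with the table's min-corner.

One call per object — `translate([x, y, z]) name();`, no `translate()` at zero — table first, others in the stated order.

table();
translate([428, -405, 0]) stool();
translate([428, 1109, 0]) stool();
translate([-459, 352, 0]) stool();
translate([1315, 352, 0]) stool();
translate([0, 0, 688]) picture_frame();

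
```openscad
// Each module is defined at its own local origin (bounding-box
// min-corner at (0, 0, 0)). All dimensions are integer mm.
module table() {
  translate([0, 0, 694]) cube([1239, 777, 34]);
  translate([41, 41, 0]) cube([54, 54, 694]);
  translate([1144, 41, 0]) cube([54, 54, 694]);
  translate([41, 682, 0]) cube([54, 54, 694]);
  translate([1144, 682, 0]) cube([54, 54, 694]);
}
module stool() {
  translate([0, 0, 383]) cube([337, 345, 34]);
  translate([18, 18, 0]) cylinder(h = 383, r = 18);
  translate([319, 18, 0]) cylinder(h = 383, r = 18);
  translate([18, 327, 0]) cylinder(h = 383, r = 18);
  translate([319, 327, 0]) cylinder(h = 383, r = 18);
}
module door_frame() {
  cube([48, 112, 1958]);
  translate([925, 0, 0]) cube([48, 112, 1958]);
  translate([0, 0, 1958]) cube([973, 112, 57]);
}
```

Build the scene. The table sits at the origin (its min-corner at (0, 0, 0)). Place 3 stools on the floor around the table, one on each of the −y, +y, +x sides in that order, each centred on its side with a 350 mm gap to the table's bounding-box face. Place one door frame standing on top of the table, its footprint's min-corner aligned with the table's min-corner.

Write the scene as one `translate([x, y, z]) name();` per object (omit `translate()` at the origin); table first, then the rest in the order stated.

table();
translate([451, -695, 0]) stool();
translate([451, 1127, 0]) stool();
translate([1589, 216, 0]) stool();
translate([0, 0, 728]) door_frame();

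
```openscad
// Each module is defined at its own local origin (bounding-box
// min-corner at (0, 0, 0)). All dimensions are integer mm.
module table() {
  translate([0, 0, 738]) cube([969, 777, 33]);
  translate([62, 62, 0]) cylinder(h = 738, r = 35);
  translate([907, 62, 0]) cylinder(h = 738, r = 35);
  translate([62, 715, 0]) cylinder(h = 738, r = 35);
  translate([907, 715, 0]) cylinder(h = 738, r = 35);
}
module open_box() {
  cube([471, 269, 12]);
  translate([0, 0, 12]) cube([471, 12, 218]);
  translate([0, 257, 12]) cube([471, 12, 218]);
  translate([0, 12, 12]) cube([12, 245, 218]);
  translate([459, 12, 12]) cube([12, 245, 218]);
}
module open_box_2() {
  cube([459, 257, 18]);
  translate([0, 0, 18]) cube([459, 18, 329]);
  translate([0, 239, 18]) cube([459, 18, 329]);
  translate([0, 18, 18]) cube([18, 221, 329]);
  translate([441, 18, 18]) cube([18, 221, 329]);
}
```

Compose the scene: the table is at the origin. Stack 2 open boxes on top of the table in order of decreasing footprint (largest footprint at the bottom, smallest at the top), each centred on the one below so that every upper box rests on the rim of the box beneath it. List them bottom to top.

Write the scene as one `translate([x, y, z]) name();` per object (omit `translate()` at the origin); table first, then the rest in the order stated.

table();
translate([249, 254, 771]) open_box();
translate([255, 260, 1001]) open_box_2();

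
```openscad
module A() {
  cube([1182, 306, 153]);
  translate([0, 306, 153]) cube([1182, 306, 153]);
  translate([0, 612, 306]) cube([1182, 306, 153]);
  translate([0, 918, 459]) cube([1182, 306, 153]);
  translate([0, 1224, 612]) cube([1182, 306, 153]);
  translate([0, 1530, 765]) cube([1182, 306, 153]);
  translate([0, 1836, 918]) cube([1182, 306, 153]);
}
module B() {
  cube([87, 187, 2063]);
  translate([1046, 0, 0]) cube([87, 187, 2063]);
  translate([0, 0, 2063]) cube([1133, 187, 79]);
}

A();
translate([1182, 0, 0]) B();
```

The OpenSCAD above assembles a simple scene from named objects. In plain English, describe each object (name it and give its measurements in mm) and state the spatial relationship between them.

A is a run of 7 identical solid stair steps. Each tread is 1182×306 mm and each step block is 153 mm high. Step 1 rests on the floor; step k is offset from step 1 by (k−1)×306 mm in y and (k−1)×153 mm in z.

B is a rectangular door frame: two vertical jambs of 87×187 mm section, 2063 mm tall, with a clear opening 959 mm wide between their inner faces. A header 79 mm tall and 187 mm deep lies on top of the jambs and spans the full outside width.

The door frame is against the staircase's +x side, with their −y faces flush.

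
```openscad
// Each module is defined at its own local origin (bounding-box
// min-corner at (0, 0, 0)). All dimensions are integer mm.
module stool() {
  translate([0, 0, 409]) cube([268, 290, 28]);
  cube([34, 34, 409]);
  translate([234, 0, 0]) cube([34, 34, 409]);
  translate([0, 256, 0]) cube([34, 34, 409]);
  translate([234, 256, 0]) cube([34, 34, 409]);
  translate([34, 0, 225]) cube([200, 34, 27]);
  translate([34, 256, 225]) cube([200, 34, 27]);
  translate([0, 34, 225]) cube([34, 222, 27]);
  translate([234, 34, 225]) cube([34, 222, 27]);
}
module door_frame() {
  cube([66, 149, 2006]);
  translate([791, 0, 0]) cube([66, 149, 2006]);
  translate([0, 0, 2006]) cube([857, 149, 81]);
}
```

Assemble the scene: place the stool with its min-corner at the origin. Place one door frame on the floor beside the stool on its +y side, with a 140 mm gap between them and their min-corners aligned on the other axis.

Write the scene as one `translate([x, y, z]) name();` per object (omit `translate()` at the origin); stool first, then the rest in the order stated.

stool();
translate([0, 430, 0]) door_frame();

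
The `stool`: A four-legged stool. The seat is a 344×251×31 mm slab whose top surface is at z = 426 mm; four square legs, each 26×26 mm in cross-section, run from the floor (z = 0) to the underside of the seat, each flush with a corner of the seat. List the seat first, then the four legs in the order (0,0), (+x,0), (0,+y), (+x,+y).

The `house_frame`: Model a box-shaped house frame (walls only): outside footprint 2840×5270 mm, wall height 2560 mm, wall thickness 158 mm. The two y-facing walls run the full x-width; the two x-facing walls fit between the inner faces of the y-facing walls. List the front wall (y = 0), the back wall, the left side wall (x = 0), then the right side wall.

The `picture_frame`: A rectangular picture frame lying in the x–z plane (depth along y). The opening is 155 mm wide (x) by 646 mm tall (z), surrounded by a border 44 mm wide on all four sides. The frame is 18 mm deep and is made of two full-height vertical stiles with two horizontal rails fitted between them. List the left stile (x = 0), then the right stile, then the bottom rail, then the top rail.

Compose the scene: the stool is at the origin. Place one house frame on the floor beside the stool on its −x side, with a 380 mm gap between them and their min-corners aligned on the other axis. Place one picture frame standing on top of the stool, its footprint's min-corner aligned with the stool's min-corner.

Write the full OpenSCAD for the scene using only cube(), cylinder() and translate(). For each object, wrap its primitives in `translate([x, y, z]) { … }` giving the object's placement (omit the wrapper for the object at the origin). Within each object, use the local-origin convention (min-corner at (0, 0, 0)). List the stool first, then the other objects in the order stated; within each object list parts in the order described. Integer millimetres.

translate([0, 0, 395]) cube([344, 251, 31]);
cube([26, 26, 395]);
translate([318, 0, 0]) cube([26, 26, 395]);
translate([0, 225, 0]) cube([26, 26, 395]);
translate([318, 225, 0]) cube([26, 26, 395]);
translate([-3220, 0, 0]) {
  cube([2840, 158, 2560]);
  translate([0, 5112, 0]) cube([2840, 158, 2560]);
  translate([0, 158, 0]) cube([158, 4954, 2560]);
  translate([2682, 158, 0]) cube([158, 4954, 2560]);
}
translate([0, 0, 426]) {
  cube([44, 18, 734]);
  translate([199, 0, 0]) cube([44, 18, 734]);
  translate([44, 0, 0]) cube([155, 18, 44]);
  translate([44, 0, 690]) cube([155, 18, 44]);
}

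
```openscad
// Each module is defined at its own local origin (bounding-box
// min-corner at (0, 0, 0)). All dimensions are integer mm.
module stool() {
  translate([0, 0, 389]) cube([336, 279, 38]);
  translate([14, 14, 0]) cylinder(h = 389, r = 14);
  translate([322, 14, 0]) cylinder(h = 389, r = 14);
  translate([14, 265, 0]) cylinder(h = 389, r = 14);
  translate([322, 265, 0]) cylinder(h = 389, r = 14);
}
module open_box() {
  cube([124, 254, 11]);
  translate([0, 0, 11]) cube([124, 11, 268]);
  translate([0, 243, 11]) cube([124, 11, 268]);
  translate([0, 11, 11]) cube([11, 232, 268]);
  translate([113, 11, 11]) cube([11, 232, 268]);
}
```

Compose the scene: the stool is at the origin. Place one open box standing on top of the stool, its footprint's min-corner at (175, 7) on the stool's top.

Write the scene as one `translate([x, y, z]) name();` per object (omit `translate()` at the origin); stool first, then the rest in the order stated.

stool();
translate([175, 7, 427]) open_box();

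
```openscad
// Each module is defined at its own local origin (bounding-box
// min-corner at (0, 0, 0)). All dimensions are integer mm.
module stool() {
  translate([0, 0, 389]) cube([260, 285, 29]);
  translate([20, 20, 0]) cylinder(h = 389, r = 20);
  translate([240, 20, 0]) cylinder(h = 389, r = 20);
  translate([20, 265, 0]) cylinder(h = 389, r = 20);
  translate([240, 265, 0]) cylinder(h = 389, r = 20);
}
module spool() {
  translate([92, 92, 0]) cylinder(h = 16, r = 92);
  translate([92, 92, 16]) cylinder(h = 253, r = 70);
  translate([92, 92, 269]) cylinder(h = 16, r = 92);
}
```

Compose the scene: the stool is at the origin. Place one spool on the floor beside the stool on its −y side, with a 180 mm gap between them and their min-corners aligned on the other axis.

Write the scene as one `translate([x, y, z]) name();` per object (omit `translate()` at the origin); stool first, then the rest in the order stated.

stool();
translate([0, -364, 0]) spool();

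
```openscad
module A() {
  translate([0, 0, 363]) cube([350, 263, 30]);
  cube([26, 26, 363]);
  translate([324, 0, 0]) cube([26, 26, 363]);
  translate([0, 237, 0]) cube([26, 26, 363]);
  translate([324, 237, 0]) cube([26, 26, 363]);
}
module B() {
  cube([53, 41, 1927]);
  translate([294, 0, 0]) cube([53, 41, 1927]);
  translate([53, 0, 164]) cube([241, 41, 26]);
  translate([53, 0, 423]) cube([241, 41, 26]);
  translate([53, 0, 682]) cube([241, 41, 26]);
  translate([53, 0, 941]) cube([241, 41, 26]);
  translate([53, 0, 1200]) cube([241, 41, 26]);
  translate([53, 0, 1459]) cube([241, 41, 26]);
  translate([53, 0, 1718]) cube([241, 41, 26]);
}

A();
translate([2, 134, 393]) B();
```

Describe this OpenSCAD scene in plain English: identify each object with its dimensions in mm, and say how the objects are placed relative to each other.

A is a simple wooden stool: a rectangular seat 350 mm (x) by 263 mm (y), 30 mm thick, top face at z = 393 mm, on four square legs, each 26×26 mm in cross-section. The legs rest on z = 0, each flush with a corner of the seat.

B is a straight ladder. Two 53×41 mm vertical rails, 1927 mm tall, stand 347 mm apart (outside-to-outside) with their front faces coplanar on the −y side. 7 rungs, each 41 mm deep and 26 mm tall, span between the inner faces of the rails, front faces flush with the rails. The lowest rung's underside is at z = 164 mm and rungs are spaced 259 mm apart (underside to underside).

The ladder is on top of the stool.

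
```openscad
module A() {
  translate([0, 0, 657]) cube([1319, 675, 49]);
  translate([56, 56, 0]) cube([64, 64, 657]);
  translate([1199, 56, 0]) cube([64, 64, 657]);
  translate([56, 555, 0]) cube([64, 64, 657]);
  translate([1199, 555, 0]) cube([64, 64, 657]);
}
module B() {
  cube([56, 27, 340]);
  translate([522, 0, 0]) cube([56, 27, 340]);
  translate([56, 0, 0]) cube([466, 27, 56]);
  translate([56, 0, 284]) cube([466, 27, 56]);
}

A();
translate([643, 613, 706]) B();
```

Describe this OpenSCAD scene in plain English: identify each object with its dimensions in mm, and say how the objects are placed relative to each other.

A is a rectangular dining table. The top is 1319×675×49 mm with its upper surface at z = 706 mm. It stands on four 64×64 mm square legs, each inset 56 mm from the nearest pair of top edges, running from the floor to the underside of the top.

B is a rectangular picture frame lying in the x–z plane (depth along y). The opening is 466 mm wide (x) by 228 mm tall (z), surrounded by a border 56 mm wide on all four sides. The frame is 27 mm deep and is made of two full-height vertical stiles with two horizontal rails fitted between them.

The picture frame is on top of the table.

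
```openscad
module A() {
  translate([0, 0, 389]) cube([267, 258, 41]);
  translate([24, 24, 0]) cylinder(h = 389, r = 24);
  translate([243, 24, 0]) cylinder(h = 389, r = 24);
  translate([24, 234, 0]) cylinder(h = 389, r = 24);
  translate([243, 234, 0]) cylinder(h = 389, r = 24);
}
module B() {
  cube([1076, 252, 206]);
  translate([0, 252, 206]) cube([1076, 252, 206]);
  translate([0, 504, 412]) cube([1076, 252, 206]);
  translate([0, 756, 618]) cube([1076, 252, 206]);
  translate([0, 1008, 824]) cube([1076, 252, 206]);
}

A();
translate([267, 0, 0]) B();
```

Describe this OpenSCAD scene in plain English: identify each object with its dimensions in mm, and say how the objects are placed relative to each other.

A is a four-legged stool. The seat is 267×258 mm, 41 mm thick, top at z = 430 mm. It stands on four round legs, each 48 mm in diameter, from z = 0 to the seat underside, each leg's axis is inset half a diameter from the nearest pair of seat edges (so the leg's bounding box is flush with the corner).

B is a run of 5 identical solid stair steps. Each tread is 1076×252 mm and each step block is 206 mm high. Step 1 rests on the floor; step k is offset from step 1 by (k−1)×252 mm in y and (k−1)×206 mm in z.

The staircase is against the stool's +x side, with their −y faces flush.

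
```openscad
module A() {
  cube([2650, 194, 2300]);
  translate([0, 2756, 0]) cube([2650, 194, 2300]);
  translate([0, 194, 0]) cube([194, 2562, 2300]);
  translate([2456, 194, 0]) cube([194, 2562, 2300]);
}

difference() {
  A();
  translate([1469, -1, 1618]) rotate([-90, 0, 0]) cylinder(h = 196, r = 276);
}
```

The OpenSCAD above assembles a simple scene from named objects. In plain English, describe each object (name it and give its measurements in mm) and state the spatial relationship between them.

A is a box-shaped house frame (walls only): outside footprint 2650×2950 mm, wall height 2300 mm, wall thickness 194 mm. The two y-facing walls run the full x-width; the two x-facing walls fit between the inner faces of the y-facing walls.

The house frame has a circular hole of radius 276 mm through its front wall, centred at (x = 1469, z = 1618).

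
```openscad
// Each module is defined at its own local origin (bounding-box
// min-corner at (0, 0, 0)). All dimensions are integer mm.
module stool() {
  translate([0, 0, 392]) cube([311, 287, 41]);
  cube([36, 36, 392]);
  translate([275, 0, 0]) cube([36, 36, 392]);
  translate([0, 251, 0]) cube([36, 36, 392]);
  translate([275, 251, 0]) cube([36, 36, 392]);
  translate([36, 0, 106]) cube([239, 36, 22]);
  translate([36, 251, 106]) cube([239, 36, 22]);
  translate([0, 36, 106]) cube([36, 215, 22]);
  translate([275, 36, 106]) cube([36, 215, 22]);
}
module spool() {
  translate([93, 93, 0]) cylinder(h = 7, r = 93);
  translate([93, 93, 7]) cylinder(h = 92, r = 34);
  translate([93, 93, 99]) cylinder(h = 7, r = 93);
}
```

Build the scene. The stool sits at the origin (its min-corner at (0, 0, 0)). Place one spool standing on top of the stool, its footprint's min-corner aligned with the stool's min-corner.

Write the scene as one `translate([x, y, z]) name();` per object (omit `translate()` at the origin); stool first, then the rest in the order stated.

stool();
translate([0, 0, 433]) spool();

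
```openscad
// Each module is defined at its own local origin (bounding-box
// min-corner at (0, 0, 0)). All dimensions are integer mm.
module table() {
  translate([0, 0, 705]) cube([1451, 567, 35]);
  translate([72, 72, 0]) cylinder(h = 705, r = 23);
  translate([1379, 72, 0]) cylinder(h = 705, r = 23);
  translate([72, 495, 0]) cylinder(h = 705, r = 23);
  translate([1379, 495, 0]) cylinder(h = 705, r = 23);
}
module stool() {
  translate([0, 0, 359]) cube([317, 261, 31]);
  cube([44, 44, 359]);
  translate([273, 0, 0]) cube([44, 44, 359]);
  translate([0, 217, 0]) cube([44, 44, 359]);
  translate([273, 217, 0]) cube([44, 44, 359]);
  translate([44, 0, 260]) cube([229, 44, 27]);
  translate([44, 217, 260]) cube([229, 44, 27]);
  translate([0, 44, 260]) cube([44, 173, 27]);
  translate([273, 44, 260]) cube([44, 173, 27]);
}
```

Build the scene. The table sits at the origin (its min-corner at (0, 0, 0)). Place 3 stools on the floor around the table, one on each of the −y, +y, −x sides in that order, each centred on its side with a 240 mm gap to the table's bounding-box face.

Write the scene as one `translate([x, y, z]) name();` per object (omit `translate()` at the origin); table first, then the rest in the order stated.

table();
translate([567, -501, 0]) stool();
translate([567, 807, 0]) stool();
translate([-557, 153, 0]) stool();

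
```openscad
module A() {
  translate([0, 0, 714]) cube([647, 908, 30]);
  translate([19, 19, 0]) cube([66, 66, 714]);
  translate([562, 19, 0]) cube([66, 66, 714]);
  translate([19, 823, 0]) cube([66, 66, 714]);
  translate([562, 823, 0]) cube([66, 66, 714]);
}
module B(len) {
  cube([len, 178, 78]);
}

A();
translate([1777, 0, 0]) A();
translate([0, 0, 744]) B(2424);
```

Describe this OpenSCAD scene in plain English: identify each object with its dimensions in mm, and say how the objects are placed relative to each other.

A is a rectangular dining table. The top is 647×908×30 mm with its upper surface at z = 744 mm. It stands on four 66×66 mm square legs, each inset 19 mm from the nearest pair of top edges, running from the floor to the underside of the top.

B is a rectangular beam 2424 mm long (x), 178 mm deep (y), 78 mm thick (z).

The beam spans the tops of two tables placed 1130 mm apart, resting at z = 744 mm.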